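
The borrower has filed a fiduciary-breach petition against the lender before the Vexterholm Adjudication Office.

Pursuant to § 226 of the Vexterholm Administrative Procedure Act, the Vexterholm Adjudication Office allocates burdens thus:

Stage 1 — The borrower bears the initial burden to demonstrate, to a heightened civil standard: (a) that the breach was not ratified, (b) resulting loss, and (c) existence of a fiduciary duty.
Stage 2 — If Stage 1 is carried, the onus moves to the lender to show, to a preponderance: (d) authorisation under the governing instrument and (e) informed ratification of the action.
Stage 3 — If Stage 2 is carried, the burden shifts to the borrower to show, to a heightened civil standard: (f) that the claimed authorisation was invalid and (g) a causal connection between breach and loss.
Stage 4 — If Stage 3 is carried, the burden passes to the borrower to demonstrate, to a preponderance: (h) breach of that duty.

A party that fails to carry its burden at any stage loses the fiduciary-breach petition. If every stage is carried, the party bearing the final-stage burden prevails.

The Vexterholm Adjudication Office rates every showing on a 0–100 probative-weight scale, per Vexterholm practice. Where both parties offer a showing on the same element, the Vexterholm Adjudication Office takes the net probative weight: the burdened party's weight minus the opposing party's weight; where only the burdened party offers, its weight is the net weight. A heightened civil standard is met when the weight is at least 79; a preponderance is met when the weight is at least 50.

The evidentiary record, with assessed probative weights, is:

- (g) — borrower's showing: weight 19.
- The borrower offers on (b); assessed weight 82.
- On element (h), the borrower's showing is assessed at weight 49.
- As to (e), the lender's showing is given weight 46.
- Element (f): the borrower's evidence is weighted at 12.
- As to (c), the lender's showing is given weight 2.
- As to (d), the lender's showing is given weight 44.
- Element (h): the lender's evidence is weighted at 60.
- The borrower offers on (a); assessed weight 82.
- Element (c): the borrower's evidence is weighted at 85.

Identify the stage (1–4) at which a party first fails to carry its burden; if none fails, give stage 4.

At Stage 1 the borrower must meet a heightened civil standard (weight is at least 79): on (a) the weight is 82, which does reach 79, so (a) meets the standard; on (b) the weight is 82, which does reach 79, so (b) meets the standard; on (c) the weight is 85 less the opposing 2 gives net 83, ≥ 79, so (c) meets the standard.
  All elements met. The burden passes to the lender.
At Stage 2 the lender must meet a preponderance (weight is at least 50): on (d) the weight is 44, which does not reach 50, so (d) does not meet the standard; on (e) the weight is 46, < 50, so (e) does not meet the standard.
  Stage 2 not carried; the lender fails its burden.
So the borrower prevails.

stage 2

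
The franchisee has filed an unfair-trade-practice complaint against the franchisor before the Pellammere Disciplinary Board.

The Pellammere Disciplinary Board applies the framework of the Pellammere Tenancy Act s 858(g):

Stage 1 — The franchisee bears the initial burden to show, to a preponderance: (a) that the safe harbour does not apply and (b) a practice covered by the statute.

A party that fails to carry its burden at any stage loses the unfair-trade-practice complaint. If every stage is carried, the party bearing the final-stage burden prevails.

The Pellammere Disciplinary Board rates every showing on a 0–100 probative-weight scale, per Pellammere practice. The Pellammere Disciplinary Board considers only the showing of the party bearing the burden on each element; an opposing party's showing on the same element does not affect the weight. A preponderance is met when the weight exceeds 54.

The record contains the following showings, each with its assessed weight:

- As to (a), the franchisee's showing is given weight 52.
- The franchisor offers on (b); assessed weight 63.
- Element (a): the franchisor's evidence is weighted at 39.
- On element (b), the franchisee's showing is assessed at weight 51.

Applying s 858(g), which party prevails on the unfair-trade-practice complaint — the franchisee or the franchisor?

Stage 1 — burden on franchisee; standard: a preponderance (weight exceeds 54).
    (a): 52 (franchisor's 39 disregarded) ≤ 54 [not met]
    (b): 51 (franchisor's 63 disregarded) ≤ 54 [not met]
  Not every element is met, so the franchisee fails to carry Stage 1.
The analysis ends at Stage 1; the franchisor prevails.

franchisor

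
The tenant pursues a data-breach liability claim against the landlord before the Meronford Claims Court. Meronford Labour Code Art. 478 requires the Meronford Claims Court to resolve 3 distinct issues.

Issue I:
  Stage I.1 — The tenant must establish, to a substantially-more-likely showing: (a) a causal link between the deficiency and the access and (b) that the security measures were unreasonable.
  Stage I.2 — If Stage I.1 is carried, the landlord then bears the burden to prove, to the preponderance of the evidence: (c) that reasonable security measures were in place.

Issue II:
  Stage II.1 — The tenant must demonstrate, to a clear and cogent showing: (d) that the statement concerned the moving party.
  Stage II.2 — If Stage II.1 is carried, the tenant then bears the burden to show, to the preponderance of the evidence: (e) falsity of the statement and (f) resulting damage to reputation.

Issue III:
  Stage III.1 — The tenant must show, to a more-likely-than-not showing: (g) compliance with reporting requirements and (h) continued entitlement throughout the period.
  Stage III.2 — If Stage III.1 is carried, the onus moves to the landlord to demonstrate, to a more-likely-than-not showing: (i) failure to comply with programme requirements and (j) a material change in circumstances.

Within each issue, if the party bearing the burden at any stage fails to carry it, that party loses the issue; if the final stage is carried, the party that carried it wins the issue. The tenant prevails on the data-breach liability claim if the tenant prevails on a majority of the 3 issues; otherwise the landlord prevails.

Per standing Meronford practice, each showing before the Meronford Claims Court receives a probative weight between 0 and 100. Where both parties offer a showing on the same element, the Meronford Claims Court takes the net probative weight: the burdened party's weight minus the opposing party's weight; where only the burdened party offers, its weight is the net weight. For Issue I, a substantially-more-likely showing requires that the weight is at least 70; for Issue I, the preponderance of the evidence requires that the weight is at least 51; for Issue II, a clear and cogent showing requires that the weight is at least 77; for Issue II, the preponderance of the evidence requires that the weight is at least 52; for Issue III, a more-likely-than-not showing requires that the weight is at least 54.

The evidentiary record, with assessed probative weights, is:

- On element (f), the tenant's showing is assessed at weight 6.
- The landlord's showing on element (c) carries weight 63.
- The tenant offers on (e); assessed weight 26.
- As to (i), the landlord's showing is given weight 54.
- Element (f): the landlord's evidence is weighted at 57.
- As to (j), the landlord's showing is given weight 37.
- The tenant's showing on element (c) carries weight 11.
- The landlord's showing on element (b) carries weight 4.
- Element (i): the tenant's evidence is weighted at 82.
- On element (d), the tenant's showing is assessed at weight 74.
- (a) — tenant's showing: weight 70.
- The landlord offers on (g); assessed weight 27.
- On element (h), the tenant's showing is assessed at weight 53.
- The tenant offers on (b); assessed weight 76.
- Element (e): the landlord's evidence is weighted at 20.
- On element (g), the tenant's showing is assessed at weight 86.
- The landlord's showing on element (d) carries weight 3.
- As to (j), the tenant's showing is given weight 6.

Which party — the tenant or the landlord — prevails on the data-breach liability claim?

landlord

— Issue I —
Stage I.1 — burden on tenant; standard: a substantially-more-likely showing (weight is at least 70).
    (a): 70 ≥ 70 [met]
    (b): 76 − 4 = 72 ≥ 70 [met]
  The tenant carries Stage I.1; the landlord now bears the burden.
Stage I.2 — burden on landlord; standard: the preponderance of the evidence (weight is at least 51).
    (c): 63 − 11 = 52 ≥ 51 [met]
  All elements met at the final stage.
With every stage satisfied, the landlord prevails on this issue.
— Issue II —
At Stage II.1 the tenant must meet a clear and cogent showing (weight is at least 77): on (d) the weight is 74 less the opposing 3 gives net 71, which does not reach 77, so (d) does not meet the standard.
  The tenant does not carry Stage II.1.
So the landlord prevails on this issue.
— Issue III —
Stage III.1 (tenant, a more-likely-than-not showing, weight is at least 54): (g) net 86−27=59 ≥ 54 — meets; (h) 53 < 54 — fails.
  Stage III.1 not carried; the tenant fails its burden.
So the landlord prevails on this issue.
Per-issue: Issue I → landlord; Issue II → landlord; Issue III → landlord. The tenant must prevail on a majority of issues; overall, the landlord prevails.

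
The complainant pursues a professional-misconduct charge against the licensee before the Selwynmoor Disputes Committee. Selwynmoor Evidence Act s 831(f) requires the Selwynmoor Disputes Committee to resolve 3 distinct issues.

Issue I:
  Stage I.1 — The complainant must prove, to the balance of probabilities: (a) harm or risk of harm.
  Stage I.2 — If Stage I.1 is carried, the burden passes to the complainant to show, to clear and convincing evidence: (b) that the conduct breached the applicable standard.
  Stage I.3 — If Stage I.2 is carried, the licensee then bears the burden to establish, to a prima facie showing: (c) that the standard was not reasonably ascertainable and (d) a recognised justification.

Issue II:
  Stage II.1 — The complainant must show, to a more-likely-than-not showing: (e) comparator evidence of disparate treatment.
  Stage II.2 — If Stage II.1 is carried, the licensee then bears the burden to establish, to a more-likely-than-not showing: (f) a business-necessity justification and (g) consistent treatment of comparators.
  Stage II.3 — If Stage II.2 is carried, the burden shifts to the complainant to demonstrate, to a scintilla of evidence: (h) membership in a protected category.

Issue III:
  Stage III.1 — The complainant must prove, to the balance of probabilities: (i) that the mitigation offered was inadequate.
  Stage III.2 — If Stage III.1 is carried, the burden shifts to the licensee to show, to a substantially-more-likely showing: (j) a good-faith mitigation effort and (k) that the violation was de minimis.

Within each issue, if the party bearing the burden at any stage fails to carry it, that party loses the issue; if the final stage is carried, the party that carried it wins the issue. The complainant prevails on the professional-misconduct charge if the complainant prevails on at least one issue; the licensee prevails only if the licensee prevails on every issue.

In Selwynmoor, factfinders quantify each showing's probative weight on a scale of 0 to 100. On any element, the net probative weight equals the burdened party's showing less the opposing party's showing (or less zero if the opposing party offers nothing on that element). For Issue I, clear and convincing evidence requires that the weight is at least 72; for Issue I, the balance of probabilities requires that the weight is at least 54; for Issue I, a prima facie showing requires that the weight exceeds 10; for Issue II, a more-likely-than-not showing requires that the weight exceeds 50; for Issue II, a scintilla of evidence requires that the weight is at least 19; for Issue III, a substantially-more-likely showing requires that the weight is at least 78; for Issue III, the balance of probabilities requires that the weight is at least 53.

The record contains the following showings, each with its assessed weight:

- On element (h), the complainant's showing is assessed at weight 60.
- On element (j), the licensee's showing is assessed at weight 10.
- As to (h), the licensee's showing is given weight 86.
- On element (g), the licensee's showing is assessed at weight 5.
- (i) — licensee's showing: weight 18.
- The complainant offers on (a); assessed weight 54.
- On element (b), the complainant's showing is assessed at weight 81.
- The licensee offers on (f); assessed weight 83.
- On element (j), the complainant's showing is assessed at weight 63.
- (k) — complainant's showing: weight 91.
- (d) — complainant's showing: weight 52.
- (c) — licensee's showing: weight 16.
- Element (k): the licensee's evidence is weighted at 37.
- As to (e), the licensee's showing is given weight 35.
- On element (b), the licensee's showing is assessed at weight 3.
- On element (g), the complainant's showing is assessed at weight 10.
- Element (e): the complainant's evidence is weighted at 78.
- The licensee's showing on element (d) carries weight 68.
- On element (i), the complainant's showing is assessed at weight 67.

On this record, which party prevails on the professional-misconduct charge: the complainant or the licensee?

— Issue I —
At Stage I.1 the complainant must meet the balance of probabilities (weight is at least 54): on (a) the weight is 54, ≥ 54, so (a) meets the standard.
  Stage I.1 carried; the burden remains with the complainant.
At Stage I.2 the complainant must meet clear and convincing evidence (weight is at least 72): on (b) the weight is 81 less the opposing 3 gives net 78, which does reach 72, so (b) meets the standard.
  Stage I.2 carried; the burden shifts to the licensee.
At Stage I.3 the licensee must meet a prima facie showing (weight exceeds 10): on (c) the weight is 16, which does exceed 10, so (c) meets the standard; on (d) the weight is 68 less the opposing 52 gives net 16, > 10, so (d) meets the standard.
  The licensee carries the last stage.
With every stage satisfied, the licensee prevails on this issue.
— Issue II —
Stage II.1 (complainant, a more-likely-than-not showing, weight exceeds 50): (e) net 78−35=43 ≤ 50 — fails.
  The complainant does not carry Stage II.1.
The analysis ends at Stage II.1; the licensee prevails on this issue.
— Issue III —
At Stage III.1 the complainant must meet the balance of probabilities (weight is at least 53): on (i) the weight is 67 less the opposing 18 gives net 49, which does not reach 53, so (i) does not meet the standard.
  Stage III.1 not carried; the complainant fails its burden.
The analysis ends at Stage III.1; the licensee prevails on this issue.
Per-issue: Issue I → licensee; Issue II → licensee; Issue III → licensee. The complainant must prevail on at least one issue; overall, the licensee prevails.

licensee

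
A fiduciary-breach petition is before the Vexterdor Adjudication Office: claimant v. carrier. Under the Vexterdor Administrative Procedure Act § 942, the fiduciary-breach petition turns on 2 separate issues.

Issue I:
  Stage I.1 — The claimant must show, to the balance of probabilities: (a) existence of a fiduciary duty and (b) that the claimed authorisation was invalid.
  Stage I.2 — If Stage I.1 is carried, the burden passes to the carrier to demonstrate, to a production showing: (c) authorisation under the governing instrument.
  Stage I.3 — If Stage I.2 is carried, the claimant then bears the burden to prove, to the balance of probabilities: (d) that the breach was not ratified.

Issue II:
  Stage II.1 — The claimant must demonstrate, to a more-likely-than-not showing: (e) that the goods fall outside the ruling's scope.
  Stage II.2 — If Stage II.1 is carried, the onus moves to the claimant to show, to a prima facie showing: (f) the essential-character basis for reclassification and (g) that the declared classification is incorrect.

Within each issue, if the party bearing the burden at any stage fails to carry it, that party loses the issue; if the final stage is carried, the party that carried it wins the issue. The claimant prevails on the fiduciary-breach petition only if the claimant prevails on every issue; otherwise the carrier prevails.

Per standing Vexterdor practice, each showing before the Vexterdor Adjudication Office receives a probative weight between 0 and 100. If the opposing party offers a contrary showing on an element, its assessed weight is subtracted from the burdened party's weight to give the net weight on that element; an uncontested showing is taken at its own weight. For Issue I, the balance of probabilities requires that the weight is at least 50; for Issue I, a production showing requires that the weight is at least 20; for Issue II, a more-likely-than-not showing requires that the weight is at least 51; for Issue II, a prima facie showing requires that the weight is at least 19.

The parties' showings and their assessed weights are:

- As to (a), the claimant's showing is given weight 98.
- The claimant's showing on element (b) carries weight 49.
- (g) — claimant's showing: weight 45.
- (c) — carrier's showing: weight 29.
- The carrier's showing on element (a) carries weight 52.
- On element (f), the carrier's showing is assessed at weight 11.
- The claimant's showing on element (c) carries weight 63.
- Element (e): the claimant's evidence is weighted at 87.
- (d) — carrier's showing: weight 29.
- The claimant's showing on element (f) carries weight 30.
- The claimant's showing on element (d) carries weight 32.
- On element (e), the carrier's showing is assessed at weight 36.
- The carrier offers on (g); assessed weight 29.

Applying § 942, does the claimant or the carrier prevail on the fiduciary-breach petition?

carrier

— Issue I —
At Stage I.1 the claimant must meet the balance of probabilities (weight is at least 50): on (a) the weight is 98 less the opposing 52 gives net 46, < 50, so (a) does not meet the standard; on (b) the weight is 49, which does not reach 50, so (b) does not meet the standard.
  Not every element is met, so the claimant fails to carry Stage I.1.
The analysis ends at Stage I.1; the carrier prevails on this issue.
— Issue II —
Stage II.1 (claimant, a more-likely-than-not showing, weight is at least 51): (e) net 87−36=51 ≥ 51 — meets.
  Stage II.1 is satisfied; the claimant continues to bear the burden.
Stage II.2 (claimant, a prima facie showing, weight is at least 19): (f) net 30−11=19 ≥ 19 — meets; (g) net 45−29=16 < 19 — fails.
  The claimant does not carry Stage II.2.
The carrier prevails on this issue.
Per-issue: Issue I → carrier; Issue II → carrier. The claimant must prevail on every issue; overall, the carrier prevails.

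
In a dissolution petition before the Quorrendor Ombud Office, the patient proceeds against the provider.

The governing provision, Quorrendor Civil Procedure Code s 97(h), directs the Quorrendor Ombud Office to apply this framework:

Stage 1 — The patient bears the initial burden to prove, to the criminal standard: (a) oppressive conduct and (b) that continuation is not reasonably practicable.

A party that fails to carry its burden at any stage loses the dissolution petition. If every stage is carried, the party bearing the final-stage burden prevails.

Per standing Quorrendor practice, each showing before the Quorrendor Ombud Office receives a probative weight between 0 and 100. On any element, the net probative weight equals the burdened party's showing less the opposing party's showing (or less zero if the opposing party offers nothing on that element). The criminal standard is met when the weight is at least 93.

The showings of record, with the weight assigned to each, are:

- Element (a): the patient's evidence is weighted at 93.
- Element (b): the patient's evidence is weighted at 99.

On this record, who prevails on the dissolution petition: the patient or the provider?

At Stage 1 the patient must meet the criminal standard (weight is at least 93): on (a) the weight is 93, which does reach 93, so (a) meets the standard; on (b) the weight is 99, which does reach 93, so (b) meets the standard.
  Stage 1 carried; the final stage is satisfied.
With every stage satisfied, the patient prevails.

patient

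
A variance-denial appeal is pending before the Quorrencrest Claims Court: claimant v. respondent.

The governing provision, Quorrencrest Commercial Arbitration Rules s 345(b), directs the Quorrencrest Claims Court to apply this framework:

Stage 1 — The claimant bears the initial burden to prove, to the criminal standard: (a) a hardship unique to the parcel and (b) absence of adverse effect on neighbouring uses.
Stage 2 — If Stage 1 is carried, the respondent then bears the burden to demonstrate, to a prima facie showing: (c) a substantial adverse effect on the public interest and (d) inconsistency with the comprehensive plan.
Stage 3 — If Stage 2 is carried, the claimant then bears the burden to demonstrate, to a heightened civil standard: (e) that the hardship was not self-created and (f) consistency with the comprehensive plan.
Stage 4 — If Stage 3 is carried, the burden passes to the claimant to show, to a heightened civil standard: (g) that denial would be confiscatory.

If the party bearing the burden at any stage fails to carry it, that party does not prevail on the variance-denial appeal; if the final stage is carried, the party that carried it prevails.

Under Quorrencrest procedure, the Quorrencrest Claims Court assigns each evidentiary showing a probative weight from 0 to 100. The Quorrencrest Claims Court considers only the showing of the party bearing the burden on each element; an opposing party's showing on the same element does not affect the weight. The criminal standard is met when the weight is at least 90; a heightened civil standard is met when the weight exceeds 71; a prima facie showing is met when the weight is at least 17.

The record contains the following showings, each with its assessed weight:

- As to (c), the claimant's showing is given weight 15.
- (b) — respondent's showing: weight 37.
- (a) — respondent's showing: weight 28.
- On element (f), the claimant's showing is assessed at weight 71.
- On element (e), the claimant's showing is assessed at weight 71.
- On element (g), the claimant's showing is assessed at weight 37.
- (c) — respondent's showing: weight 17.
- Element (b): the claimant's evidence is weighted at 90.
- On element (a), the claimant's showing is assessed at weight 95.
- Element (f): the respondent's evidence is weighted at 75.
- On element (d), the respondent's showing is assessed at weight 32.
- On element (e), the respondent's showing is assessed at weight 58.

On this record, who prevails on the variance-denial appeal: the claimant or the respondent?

respondent

At Stage 1 the claimant must meet the criminal standard (weight is at least 90): on (a) the weight is 95 (the respondent's 28 is given no effect), which does reach 90, so (a) meets the standard; on (b) the weight is 90 (the respondent's 37 is given no effect), ≥ 90, so (b) meets the standard.
  Stage 1 carried; the burden shifts to the respondent.
At Stage 2 the respondent must meet a prima facie showing (weight is at least 17): on (c) the weight is 17 (the claimant's 15 is given no effect), ≥ 17, so (c) meets the standard; on (d) the weight is 32, ≥ 17, so (d) meets the standard.
  The respondent carries Stage 2; the claimant now bears the burden.
At Stage 3 the claimant must meet a heightened civil standard (weight exceeds 71): on (e) the weight is 71 (the respondent's 58 is given no effect), which does not exceed 71, so (e) does not meet the standard; on (f) the weight is 71 (the respondent's 75 is given no effect), ≤ 71, so (f) does not meet the standard.
  The claimant does not carry Stage 3.
The respondent prevails.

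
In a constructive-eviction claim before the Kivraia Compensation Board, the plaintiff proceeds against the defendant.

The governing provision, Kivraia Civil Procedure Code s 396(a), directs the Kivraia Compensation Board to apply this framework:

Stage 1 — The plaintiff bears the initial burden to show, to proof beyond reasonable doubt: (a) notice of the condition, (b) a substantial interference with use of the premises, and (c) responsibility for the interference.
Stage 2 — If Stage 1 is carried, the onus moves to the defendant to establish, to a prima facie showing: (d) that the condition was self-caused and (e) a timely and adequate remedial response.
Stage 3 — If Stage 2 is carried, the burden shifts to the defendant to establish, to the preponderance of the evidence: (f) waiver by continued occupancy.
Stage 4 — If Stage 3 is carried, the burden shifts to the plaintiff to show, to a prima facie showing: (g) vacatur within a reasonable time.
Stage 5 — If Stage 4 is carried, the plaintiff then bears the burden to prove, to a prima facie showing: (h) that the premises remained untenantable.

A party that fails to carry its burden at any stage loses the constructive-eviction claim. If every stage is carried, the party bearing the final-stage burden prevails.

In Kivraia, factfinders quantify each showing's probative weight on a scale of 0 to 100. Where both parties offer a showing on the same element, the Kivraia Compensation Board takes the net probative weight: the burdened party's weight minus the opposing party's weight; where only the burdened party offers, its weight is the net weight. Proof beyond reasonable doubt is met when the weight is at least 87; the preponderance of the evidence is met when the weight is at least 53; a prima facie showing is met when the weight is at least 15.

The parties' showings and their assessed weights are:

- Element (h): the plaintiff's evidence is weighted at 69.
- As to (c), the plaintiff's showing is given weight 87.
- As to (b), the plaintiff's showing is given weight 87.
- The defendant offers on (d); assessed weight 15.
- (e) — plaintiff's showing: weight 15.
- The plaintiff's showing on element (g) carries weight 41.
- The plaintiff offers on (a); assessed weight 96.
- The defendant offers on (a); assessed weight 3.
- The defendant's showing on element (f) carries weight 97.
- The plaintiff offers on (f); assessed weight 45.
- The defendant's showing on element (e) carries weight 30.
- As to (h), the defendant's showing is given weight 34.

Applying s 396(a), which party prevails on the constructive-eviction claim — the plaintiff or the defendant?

plaintiff

At Stage 1 the plaintiff must meet proof beyond reasonable doubt (weight is at least 87): on (a) the weight is 96 less the opposing 3 gives net 93, which does reach 87, so (a) meets the standard; on (b) the weight is 87, which does reach 87, so (b) meets the standard; on (c) the weight is 87, ≥ 87, so (c) meets the standard.
  Stage 1 is satisfied; the onus moves to the defendant.
At Stage 2 the defendant must meet a prima facie showing (weight is at least 15): on (d) the weight is 15, ≥ 15, so (d) meets the standard; on (e) the weight is 30 less the opposing 15 gives net 15, which does reach 15, so (e) meets the standard.
  Stage 2 carried; the burden remains with the defendant.
At Stage 3 the defendant must meet the preponderance of the evidence (weight is at least 53): on (f) the weight is 97 less the opposing 45 gives net 52, which does not reach 53, so (f) does not meet the standard.
  Not every element is met, so the defendant fails to carry Stage 3.
The plaintiff prevails.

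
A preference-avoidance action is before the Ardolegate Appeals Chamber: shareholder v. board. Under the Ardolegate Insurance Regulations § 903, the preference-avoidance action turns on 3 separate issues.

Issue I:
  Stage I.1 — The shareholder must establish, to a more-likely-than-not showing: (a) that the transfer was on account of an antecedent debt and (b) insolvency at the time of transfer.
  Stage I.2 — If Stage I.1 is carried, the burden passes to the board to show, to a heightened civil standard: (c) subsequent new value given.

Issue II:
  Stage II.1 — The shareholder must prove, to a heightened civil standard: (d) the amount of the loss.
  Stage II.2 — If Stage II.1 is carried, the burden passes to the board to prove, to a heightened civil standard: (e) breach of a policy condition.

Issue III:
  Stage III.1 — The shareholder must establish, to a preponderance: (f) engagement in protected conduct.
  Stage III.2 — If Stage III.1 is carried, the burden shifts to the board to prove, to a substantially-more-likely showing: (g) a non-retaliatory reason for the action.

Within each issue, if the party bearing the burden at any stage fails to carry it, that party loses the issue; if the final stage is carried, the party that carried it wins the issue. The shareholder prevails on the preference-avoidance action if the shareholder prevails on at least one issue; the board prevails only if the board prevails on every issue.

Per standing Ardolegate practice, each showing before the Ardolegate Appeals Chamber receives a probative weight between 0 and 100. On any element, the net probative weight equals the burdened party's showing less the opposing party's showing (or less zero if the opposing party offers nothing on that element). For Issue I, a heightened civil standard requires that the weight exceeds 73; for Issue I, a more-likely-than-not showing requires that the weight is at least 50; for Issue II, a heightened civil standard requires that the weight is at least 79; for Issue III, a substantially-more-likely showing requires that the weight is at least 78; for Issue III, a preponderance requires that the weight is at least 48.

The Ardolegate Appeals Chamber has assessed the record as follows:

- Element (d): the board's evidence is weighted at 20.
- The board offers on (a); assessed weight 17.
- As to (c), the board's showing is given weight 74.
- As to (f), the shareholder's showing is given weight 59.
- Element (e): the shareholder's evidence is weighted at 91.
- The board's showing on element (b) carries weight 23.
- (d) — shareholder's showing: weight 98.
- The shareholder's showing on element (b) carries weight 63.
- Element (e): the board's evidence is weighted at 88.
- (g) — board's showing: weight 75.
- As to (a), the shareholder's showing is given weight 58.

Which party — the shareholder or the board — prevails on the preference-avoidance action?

shareholder

— Issue I —
Stage I.1 (shareholder, a more-likely-than-not showing, weight is at least 50): (a) net 58−17=41 < 50 — fails; (b) net 63−23=40 < 50 — fails.
  Not every element is met, so the shareholder fails to carry Stage I.1.
So the board prevails on this issue.
— Issue II —
Stage II.1 (shareholder, a heightened civil standard, weight is at least 79): (d) net 98−20=78 < 79 — fails.
  Not every element is met, so the shareholder fails to carry Stage II.1.
So the board prevails on this issue.
— Issue III —
Stage III.1 — burden on shareholder; standard: a preponderance (weight is at least 48).
    (f): 59 ≥ 48 [met]
  Stage III.1 carried; the burden shifts to the board.
Stage III.2 — burden on board; standard: a substantially-more-likely showing (weight is at least 78).
    (g): 75 < 78 [not met]
  Stage III.2 not carried; the board fails its burden.
So the shareholder prevails on this issue.
Per-issue: Issue I → board; Issue II → board; Issue III → shareholder. The shareholder must prevail on at least one issue; overall, the shareholder prevails.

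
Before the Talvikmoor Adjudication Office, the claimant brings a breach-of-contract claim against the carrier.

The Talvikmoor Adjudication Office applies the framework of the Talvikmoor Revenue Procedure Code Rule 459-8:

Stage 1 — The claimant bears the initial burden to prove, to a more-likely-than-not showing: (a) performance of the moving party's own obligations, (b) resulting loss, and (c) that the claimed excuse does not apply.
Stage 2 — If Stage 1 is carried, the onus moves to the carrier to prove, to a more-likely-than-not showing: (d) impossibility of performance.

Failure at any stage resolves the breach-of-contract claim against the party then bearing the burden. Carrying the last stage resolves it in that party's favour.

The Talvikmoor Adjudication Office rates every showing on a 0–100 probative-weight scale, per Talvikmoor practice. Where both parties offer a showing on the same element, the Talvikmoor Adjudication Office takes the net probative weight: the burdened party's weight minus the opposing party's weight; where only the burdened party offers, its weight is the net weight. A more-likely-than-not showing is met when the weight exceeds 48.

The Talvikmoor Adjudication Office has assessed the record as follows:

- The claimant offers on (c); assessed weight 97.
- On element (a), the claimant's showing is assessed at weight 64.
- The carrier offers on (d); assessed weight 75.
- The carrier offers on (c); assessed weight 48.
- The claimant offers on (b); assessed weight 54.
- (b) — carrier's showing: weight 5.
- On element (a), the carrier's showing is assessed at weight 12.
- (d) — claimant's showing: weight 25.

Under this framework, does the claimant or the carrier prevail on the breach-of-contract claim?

carrier

Stage 1 (claimant, a more-likely-than-not showing, weight exceeds 48): (a) net 64−12=52 > 48 — meets; (b) net 54−5=49 > 48 — meets; (c) net 97−48=49 > 48 — meets.
  Stage 1 carried; the burden shifts to the carrier.
Stage 2 (carrier, a more-likely-than-not showing, weight exceeds 48): (d) net 75−25=50 > 48 — meets.
  Stage 2 carried; the final stage is satisfied.
Every stage carried; the carrier prevails.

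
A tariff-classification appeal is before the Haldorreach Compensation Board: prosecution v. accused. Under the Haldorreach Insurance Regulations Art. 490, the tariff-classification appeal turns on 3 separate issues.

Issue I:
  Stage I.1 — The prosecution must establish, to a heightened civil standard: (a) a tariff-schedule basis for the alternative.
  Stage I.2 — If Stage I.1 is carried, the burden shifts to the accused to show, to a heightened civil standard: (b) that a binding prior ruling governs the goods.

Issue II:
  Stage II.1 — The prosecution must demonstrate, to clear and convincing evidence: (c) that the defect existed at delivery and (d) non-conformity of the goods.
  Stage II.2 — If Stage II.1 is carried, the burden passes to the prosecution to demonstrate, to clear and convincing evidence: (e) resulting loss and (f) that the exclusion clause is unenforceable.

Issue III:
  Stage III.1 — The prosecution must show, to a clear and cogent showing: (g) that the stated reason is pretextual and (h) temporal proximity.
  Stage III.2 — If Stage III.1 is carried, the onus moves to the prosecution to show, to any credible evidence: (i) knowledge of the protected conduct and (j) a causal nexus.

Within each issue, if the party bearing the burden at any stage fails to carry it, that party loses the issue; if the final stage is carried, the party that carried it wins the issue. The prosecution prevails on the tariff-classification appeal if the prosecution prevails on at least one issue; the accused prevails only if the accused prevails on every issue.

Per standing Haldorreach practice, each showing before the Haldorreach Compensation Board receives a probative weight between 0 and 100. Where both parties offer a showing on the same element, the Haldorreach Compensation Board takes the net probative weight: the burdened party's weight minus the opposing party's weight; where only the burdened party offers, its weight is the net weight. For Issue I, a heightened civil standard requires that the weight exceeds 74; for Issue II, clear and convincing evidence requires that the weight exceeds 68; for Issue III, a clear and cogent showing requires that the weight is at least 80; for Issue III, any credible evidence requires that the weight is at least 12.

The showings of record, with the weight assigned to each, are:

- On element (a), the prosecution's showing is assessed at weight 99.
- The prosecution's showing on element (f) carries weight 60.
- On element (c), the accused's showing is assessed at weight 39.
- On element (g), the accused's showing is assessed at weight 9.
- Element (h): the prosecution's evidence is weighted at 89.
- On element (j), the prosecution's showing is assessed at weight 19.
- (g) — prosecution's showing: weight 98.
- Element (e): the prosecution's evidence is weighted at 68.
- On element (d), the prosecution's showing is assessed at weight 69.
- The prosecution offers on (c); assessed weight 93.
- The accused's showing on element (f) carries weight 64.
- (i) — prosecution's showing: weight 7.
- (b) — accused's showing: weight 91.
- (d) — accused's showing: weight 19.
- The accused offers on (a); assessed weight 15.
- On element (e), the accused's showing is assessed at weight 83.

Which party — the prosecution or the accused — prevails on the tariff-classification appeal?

— Issue I —
At Stage I.1 the prosecution must meet a heightened civil standard (weight exceeds 74): on (a) the weight is 99 less the opposing 15 gives net 84, which does exceed 74, so (a) meets the standard.
  All elements met. The burden passes to the accused.
At Stage I.2 the accused must meet a heightened civil standard (weight exceeds 74): on (b) the weight is 91, > 74, so (b) meets the standard.
  Stage I.2 carried; the final stage is satisfied.
With every stage satisfied, the accused prevails on this issue.
— Issue II —
At Stage II.1 the prosecution must meet clear and convincing evidence (weight exceeds 68): on (c) the weight is 93 less the opposing 39 gives net 54, which does not exceed 68, so (c) does not meet the standard; on (d) the weight is 69 less the opposing 19 gives net 50, which does not exceed 68, so (d) does not meet the standard.
  Stage II.1 not carried; the prosecution fails its burden.
So the accused prevails on this issue.
— Issue III —
Stage III.1 (prosecution, a clear and cogent showing, weight is at least 80): (g) net 98−9=89 ≥ 80 — meets; (h) 89 ≥ 80 — meets.
  Stage III.1 is satisfied; the prosecution continues to bear the burden.
Stage III.2 (prosecution, any credible evidence, weight is at least 12): (i) 7 < 12 — fails; (j) 19 ≥ 12 — meets.
  The prosecution does not carry Stage III.2.
The analysis ends at Stage III.2; the accused prevails on this issue.
Per-issue: Issue I → accused; Issue II → accused; Issue III → accused. The prosecution must prevail on at least one issue; overall, the accused prevails.

accused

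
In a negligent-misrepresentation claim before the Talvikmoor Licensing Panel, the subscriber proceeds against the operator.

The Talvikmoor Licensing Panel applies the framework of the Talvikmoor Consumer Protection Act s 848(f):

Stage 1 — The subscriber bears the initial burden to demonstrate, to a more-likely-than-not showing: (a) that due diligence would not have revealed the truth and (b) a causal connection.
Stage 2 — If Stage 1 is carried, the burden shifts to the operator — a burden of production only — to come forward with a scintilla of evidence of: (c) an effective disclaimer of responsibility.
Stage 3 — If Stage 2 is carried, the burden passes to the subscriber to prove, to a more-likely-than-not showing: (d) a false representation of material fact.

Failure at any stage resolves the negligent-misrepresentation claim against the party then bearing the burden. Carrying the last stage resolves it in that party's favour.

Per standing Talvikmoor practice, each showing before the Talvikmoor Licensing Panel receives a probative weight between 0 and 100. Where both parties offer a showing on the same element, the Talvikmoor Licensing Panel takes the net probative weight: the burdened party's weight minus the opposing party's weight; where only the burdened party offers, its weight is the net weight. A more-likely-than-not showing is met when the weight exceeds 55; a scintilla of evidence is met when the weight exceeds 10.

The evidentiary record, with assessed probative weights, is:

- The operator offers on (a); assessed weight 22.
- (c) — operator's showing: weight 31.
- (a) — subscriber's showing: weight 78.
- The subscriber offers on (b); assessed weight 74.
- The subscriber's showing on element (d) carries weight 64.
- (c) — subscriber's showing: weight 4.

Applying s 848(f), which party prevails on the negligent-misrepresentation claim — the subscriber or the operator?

Stage 1 — burden on subscriber; standard: a more-likely-than-not showing (weight exceeds 55).
    (a): 78 − 22 = 56 > 55 [met]
    (b): 74 > 55 [met]
  The subscriber carries Stage 1; the operator now bears the burden.
Stage 2 — burden on operator; standard: a scintilla of evidence (weight exceeds 10).
    (c): 31 − 4 = 27 > 10 [met]
  All elements met. The burden passes to the subscriber.
Stage 3 — burden on subscriber; standard: a more-likely-than-not showing (weight exceeds 55).
    (d): 64 > 55 [met]
  The subscriber carries the last stage.
Every stage carried; the subscriber prevails.

subscriber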